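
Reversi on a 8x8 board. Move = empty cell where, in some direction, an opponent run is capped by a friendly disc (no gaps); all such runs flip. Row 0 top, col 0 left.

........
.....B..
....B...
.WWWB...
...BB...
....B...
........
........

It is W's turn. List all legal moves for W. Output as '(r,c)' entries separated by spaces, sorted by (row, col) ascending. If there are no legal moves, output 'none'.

(0,4): no bracket -> illegal
(0,5): no bracket -> illegal
(0,6): flips 2 -> legal
(1,3): no bracket -> illegal
(1,4): no bracket -> illegal
(1,6): no bracket -> illegal
(2,3): no bracket -> illegal
(2,5): no bracket -> illegal
(2,6): no bracket -> illegal
(3,5): flips 1 -> legal
(4,2): no bracket -> illegal
(4,5): no bracket -> illegal
(5,2): no bracket -> illegal
(5,3): flips 1 -> legal
(5,5): flips 1 -> legal
(6,3): no bracket -> illegal
(6,4): no bracket -> illegal
(6,5): flips 2 -> legal

Answer: (0,6) (3,5) (5,3) (5,5) (6,5)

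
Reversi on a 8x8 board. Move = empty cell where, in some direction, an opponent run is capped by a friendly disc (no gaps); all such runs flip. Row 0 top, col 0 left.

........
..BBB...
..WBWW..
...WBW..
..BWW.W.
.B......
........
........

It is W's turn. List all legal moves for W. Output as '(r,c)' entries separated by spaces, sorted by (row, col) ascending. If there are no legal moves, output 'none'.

(0,1): no bracket -> illegal
(0,2): flips 2 -> legal
(0,3): flips 3 -> legal
(0,4): flips 2 -> legal
(0,5): no bracket -> illegal
(1,1): no bracket -> illegal
(1,5): no bracket -> illegal
(2,1): no bracket -> illegal
(3,1): no bracket -> illegal
(3,2): no bracket -> illegal
(4,0): no bracket -> illegal
(4,1): flips 1 -> legal
(4,5): no bracket -> illegal
(5,0): no bracket -> illegal
(5,2): no bracket -> illegal
(5,3): no bracket -> illegal
(6,0): flips 2 -> legal
(6,1): no bracket -> illegal
(6,2): no bracket -> illegal

Answer: (0,2) (0,3) (0,4) (4,1) (6,0)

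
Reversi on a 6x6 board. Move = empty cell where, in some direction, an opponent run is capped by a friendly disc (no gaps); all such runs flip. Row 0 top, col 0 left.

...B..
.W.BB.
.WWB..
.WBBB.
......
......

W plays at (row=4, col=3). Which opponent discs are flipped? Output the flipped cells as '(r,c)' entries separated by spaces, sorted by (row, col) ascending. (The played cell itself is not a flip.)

Dir NW: opp run (3,2) capped by W -> flip
Dir N: opp run (3,3) (2,3) (1,3) (0,3), next=edge -> no flip
Dir NE: opp run (3,4), next='.' -> no flip
Dir W: first cell '.' (not opp) -> no flip
Dir E: first cell '.' (not opp) -> no flip
Dir SW: first cell '.' (not opp) -> no flip
Dir S: first cell '.' (not opp) -> no flip
Dir SE: first cell '.' (not opp) -> no flip

Answer: (3,2)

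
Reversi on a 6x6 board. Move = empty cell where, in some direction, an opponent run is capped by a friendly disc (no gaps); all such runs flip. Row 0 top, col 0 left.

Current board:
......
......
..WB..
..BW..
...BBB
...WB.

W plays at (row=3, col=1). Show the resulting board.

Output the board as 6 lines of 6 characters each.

Place W at (3,1); scan 8 dirs for brackets.
Dir NW: first cell '.' (not opp) -> no flip
Dir N: first cell '.' (not opp) -> no flip
Dir NE: first cell 'W' (not opp) -> no flip
Dir W: first cell '.' (not opp) -> no flip
Dir E: opp run (3,2) capped by W -> flip
Dir SW: first cell '.' (not opp) -> no flip
Dir S: first cell '.' (not opp) -> no flip
Dir SE: first cell '.' (not opp) -> no flip
All flips: (3,2)

Answer: ......
......
..WB..
.WWW..
...BBB
...WB.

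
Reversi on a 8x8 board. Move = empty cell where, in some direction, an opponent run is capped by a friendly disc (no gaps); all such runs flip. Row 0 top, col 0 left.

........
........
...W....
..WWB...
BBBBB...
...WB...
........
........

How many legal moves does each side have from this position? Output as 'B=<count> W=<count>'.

Answer: B=11 W=8

Derivation:
-- B to move --
(1,2): flips 1 -> legal
(1,3): flips 2 -> legal
(1,4): flips 2 -> legal
(2,1): flips 1 -> legal
(2,2): flips 2 -> legal
(2,4): flips 1 -> legal
(3,1): flips 2 -> legal
(5,2): flips 1 -> legal
(6,2): flips 1 -> legal
(6,3): flips 1 -> legal
(6,4): flips 1 -> legal
B mobility = 11
-- W to move --
(2,4): no bracket -> illegal
(2,5): no bracket -> illegal
(3,0): no bracket -> illegal
(3,1): flips 1 -> legal
(3,5): flips 2 -> legal
(4,5): flips 1 -> legal
(5,0): flips 1 -> legal
(5,1): flips 1 -> legal
(5,2): flips 1 -> legal
(5,5): flips 2 -> legal
(6,3): no bracket -> illegal
(6,4): no bracket -> illegal
(6,5): flips 2 -> legal
W mobility = 8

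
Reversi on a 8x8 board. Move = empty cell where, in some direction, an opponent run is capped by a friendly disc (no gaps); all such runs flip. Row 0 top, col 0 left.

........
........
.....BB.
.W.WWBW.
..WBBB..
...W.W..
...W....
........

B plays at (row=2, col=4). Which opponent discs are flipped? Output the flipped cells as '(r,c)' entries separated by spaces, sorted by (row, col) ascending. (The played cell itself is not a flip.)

Dir NW: first cell '.' (not opp) -> no flip
Dir N: first cell '.' (not opp) -> no flip
Dir NE: first cell '.' (not opp) -> no flip
Dir W: first cell '.' (not opp) -> no flip
Dir E: first cell 'B' (not opp) -> no flip
Dir SW: opp run (3,3) (4,2), next='.' -> no flip
Dir S: opp run (3,4) capped by B -> flip
Dir SE: first cell 'B' (not opp) -> no flip

Answer: (3,4)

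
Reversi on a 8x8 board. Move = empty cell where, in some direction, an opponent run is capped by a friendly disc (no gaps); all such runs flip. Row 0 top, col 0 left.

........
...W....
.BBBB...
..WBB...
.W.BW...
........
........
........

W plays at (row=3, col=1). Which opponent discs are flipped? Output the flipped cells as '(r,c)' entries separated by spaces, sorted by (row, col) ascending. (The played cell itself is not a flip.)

Answer: (2,2)

Derivation:
Dir NW: first cell '.' (not opp) -> no flip
Dir N: opp run (2,1), next='.' -> no flip
Dir NE: opp run (2,2) capped by W -> flip
Dir W: first cell '.' (not opp) -> no flip
Dir E: first cell 'W' (not opp) -> no flip
Dir SW: first cell '.' (not opp) -> no flip
Dir S: first cell 'W' (not opp) -> no flip
Dir SE: first cell '.' (not opp) -> no flip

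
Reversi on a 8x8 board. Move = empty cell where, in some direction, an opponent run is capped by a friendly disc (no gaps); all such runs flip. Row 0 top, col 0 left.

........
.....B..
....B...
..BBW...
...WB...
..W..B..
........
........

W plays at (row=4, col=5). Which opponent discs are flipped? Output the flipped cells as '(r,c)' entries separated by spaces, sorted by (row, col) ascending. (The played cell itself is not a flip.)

Dir NW: first cell 'W' (not opp) -> no flip
Dir N: first cell '.' (not opp) -> no flip
Dir NE: first cell '.' (not opp) -> no flip
Dir W: opp run (4,4) capped by W -> flip
Dir E: first cell '.' (not opp) -> no flip
Dir SW: first cell '.' (not opp) -> no flip
Dir S: opp run (5,5), next='.' -> no flip
Dir SE: first cell '.' (not opp) -> no flip

Answer: (4,4)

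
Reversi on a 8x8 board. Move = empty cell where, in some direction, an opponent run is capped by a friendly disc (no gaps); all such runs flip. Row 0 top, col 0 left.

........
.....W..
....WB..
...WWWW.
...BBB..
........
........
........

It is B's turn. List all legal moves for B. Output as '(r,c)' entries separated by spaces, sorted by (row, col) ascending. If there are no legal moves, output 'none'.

Answer: (0,5) (1,4) (2,2) (2,3) (2,6) (2,7) (4,7)

Derivation:
(0,4): no bracket -> illegal
(0,5): flips 1 -> legal
(0,6): no bracket -> illegal
(1,3): no bracket -> illegal
(1,4): flips 2 -> legal
(1,6): no bracket -> illegal
(2,2): flips 1 -> legal
(2,3): flips 3 -> legal
(2,6): flips 1 -> legal
(2,7): flips 1 -> legal
(3,2): no bracket -> illegal
(3,7): no bracket -> illegal
(4,2): no bracket -> illegal
(4,6): no bracket -> illegal
(4,7): flips 1 -> legal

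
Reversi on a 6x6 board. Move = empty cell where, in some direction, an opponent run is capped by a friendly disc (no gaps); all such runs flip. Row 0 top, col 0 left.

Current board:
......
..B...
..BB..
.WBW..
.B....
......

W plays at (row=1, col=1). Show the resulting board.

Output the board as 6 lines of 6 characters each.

Answer: ......
.WB...
..WB..
.WBW..
.B....
......

Derivation:
Place W at (1,1); scan 8 dirs for brackets.
Dir NW: first cell '.' (not opp) -> no flip
Dir N: first cell '.' (not opp) -> no flip
Dir NE: first cell '.' (not opp) -> no flip
Dir W: first cell '.' (not opp) -> no flip
Dir E: opp run (1,2), next='.' -> no flip
Dir SW: first cell '.' (not opp) -> no flip
Dir S: first cell '.' (not opp) -> no flip
Dir SE: opp run (2,2) capped by W -> flip
All flips: (2,2)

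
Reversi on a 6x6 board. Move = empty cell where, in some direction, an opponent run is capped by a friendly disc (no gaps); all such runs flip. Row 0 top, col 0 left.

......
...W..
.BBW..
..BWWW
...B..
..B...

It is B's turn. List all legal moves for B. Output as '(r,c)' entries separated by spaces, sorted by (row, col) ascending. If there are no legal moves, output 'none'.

Answer: (0,3) (0,4) (1,4) (2,4) (2,5) (4,4)

Derivation:
(0,2): no bracket -> illegal
(0,3): flips 3 -> legal
(0,4): flips 1 -> legal
(1,2): no bracket -> illegal
(1,4): flips 1 -> legal
(2,4): flips 1 -> legal
(2,5): flips 1 -> legal
(4,2): no bracket -> illegal
(4,4): flips 1 -> legal
(4,5): no bracket -> illegal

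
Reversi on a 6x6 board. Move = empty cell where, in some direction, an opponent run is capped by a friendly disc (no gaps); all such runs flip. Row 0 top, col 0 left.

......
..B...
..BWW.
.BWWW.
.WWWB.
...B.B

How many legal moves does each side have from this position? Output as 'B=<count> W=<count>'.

-- B to move --
(1,3): flips 3 -> legal
(1,4): flips 2 -> legal
(1,5): no bracket -> illegal
(2,1): no bracket -> illegal
(2,5): flips 2 -> legal
(3,0): no bracket -> illegal
(3,5): flips 3 -> legal
(4,0): flips 3 -> legal
(4,5): flips 2 -> legal
(5,0): no bracket -> illegal
(5,1): flips 1 -> legal
(5,2): flips 2 -> legal
(5,4): no bracket -> illegal
B mobility = 8
-- W to move --
(0,1): flips 1 -> legal
(0,2): flips 2 -> legal
(0,3): no bracket -> illegal
(1,1): flips 1 -> legal
(1,3): no bracket -> illegal
(2,0): flips 1 -> legal
(2,1): flips 2 -> legal
(3,0): flips 1 -> legal
(3,5): no bracket -> illegal
(4,0): no bracket -> illegal
(4,5): flips 1 -> legal
(5,2): no bracket -> illegal
(5,4): flips 1 -> legal
W mobility = 8

Answer: B=8 W=8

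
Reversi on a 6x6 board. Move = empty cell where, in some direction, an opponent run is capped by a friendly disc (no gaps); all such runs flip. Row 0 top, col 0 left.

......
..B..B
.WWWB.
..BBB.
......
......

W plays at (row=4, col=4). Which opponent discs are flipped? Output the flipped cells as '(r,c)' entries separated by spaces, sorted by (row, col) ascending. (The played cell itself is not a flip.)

Dir NW: opp run (3,3) capped by W -> flip
Dir N: opp run (3,4) (2,4), next='.' -> no flip
Dir NE: first cell '.' (not opp) -> no flip
Dir W: first cell '.' (not opp) -> no flip
Dir E: first cell '.' (not opp) -> no flip
Dir SW: first cell '.' (not opp) -> no flip
Dir S: first cell '.' (not opp) -> no flip
Dir SE: first cell '.' (not opp) -> no flip

Answer: (3,3)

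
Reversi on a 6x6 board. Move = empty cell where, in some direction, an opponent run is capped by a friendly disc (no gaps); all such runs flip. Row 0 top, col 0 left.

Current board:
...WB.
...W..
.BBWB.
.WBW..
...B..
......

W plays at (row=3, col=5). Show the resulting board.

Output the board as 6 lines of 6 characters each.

Answer: ...WB.
...W..
.BBWW.
.WBW.W
...B..
......

Derivation:
Place W at (3,5); scan 8 dirs for brackets.
Dir NW: opp run (2,4) capped by W -> flip
Dir N: first cell '.' (not opp) -> no flip
Dir NE: edge -> no flip
Dir W: first cell '.' (not opp) -> no flip
Dir E: edge -> no flip
Dir SW: first cell '.' (not opp) -> no flip
Dir S: first cell '.' (not opp) -> no flip
Dir SE: edge -> no flip
All flips: (2,4)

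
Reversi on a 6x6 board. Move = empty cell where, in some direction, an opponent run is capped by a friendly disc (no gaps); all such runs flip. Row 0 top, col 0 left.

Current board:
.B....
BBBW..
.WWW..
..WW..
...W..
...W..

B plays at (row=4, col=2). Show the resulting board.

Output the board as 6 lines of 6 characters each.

Place B at (4,2); scan 8 dirs for brackets.
Dir NW: first cell '.' (not opp) -> no flip
Dir N: opp run (3,2) (2,2) capped by B -> flip
Dir NE: opp run (3,3), next='.' -> no flip
Dir W: first cell '.' (not opp) -> no flip
Dir E: opp run (4,3), next='.' -> no flip
Dir SW: first cell '.' (not opp) -> no flip
Dir S: first cell '.' (not opp) -> no flip
Dir SE: opp run (5,3), next=edge -> no flip
All flips: (2,2) (3,2)

Answer: .B....
BBBW..
.WBW..
..BW..
..BW..
...W..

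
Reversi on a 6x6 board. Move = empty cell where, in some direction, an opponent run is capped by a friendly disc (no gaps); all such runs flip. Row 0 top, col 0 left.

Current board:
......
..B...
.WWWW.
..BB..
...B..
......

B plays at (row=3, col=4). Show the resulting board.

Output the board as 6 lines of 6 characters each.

Answer: ......
..B...
.WWBW.
..BBB.
...B..
......

Derivation:
Place B at (3,4); scan 8 dirs for brackets.
Dir NW: opp run (2,3) capped by B -> flip
Dir N: opp run (2,4), next='.' -> no flip
Dir NE: first cell '.' (not opp) -> no flip
Dir W: first cell 'B' (not opp) -> no flip
Dir E: first cell '.' (not opp) -> no flip
Dir SW: first cell 'B' (not opp) -> no flip
Dir S: first cell '.' (not opp) -> no flip
Dir SE: first cell '.' (not opp) -> no flip
All flips: (2,3)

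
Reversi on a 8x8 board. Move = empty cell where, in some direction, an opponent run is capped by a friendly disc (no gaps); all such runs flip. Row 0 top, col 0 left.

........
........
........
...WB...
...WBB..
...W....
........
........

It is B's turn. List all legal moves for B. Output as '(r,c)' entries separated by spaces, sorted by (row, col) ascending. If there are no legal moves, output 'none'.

(2,2): flips 1 -> legal
(2,3): no bracket -> illegal
(2,4): no bracket -> illegal
(3,2): flips 1 -> legal
(4,2): flips 1 -> legal
(5,2): flips 1 -> legal
(5,4): no bracket -> illegal
(6,2): flips 1 -> legal
(6,3): no bracket -> illegal
(6,4): no bracket -> illegal

Answer: (2,2) (3,2) (4,2) (5,2) (6,2)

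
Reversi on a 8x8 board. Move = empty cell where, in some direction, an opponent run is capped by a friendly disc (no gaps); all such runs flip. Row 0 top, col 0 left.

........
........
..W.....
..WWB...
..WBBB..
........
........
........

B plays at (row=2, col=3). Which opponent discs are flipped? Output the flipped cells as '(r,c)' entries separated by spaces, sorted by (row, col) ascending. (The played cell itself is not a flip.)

Dir NW: first cell '.' (not opp) -> no flip
Dir N: first cell '.' (not opp) -> no flip
Dir NE: first cell '.' (not opp) -> no flip
Dir W: opp run (2,2), next='.' -> no flip
Dir E: first cell '.' (not opp) -> no flip
Dir SW: opp run (3,2), next='.' -> no flip
Dir S: opp run (3,3) capped by B -> flip
Dir SE: first cell 'B' (not opp) -> no flip

Answer: (3,3)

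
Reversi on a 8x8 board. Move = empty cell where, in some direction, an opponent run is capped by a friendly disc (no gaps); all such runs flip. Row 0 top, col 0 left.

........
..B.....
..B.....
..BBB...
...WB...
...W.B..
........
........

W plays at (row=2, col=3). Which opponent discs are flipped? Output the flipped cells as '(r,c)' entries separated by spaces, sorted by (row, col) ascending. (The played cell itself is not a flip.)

Dir NW: opp run (1,2), next='.' -> no flip
Dir N: first cell '.' (not opp) -> no flip
Dir NE: first cell '.' (not opp) -> no flip
Dir W: opp run (2,2), next='.' -> no flip
Dir E: first cell '.' (not opp) -> no flip
Dir SW: opp run (3,2), next='.' -> no flip
Dir S: opp run (3,3) capped by W -> flip
Dir SE: opp run (3,4), next='.' -> no flip

Answer: (3,3)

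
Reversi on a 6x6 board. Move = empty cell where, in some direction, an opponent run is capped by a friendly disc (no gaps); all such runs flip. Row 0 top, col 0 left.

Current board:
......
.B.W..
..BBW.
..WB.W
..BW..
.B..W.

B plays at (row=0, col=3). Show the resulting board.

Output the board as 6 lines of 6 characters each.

Place B at (0,3); scan 8 dirs for brackets.
Dir NW: edge -> no flip
Dir N: edge -> no flip
Dir NE: edge -> no flip
Dir W: first cell '.' (not opp) -> no flip
Dir E: first cell '.' (not opp) -> no flip
Dir SW: first cell '.' (not opp) -> no flip
Dir S: opp run (1,3) capped by B -> flip
Dir SE: first cell '.' (not opp) -> no flip
All flips: (1,3)

Answer: ...B..
.B.B..
..BBW.
..WB.W
..BW..
.B..W.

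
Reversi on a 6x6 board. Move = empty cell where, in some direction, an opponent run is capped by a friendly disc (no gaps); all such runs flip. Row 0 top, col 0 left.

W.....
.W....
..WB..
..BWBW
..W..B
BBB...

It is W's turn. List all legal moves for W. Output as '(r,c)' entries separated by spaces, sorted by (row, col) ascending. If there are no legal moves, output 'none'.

(1,2): no bracket -> illegal
(1,3): flips 1 -> legal
(1,4): no bracket -> illegal
(2,1): no bracket -> illegal
(2,4): flips 1 -> legal
(2,5): no bracket -> illegal
(3,1): flips 1 -> legal
(4,0): no bracket -> illegal
(4,1): no bracket -> illegal
(4,3): no bracket -> illegal
(4,4): no bracket -> illegal
(5,3): no bracket -> illegal
(5,4): no bracket -> illegal
(5,5): flips 1 -> legal

Answer: (1,3) (2,4) (3,1) (5,5)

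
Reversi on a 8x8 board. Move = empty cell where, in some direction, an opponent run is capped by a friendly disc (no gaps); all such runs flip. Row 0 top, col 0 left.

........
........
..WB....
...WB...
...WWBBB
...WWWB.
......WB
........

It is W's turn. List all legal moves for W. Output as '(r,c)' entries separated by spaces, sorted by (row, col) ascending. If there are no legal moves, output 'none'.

Answer: (1,3) (2,4) (2,5) (3,5) (3,6) (3,7) (5,7)

Derivation:
(1,2): no bracket -> illegal
(1,3): flips 1 -> legal
(1,4): no bracket -> illegal
(2,4): flips 2 -> legal
(2,5): flips 1 -> legal
(3,2): no bracket -> illegal
(3,5): flips 2 -> legal
(3,6): flips 3 -> legal
(3,7): flips 1 -> legal
(5,7): flips 1 -> legal
(6,5): no bracket -> illegal
(7,6): no bracket -> illegal
(7,7): no bracket -> illegal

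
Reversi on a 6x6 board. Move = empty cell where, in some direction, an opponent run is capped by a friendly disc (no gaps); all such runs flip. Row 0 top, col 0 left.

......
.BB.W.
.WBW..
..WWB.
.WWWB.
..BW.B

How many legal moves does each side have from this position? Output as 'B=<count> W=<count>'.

-- B to move --
(0,3): no bracket -> illegal
(0,4): no bracket -> illegal
(0,5): no bracket -> illegal
(1,0): no bracket -> illegal
(1,3): no bracket -> illegal
(1,5): no bracket -> illegal
(2,0): flips 1 -> legal
(2,4): flips 1 -> legal
(2,5): no bracket -> illegal
(3,0): flips 2 -> legal
(3,1): flips 3 -> legal
(4,0): flips 3 -> legal
(5,0): no bracket -> illegal
(5,1): no bracket -> illegal
(5,4): flips 1 -> legal
B mobility = 6
-- W to move --
(0,0): flips 2 -> legal
(0,1): flips 2 -> legal
(0,2): flips 2 -> legal
(0,3): flips 1 -> legal
(1,0): no bracket -> illegal
(1,3): no bracket -> illegal
(2,0): no bracket -> illegal
(2,4): no bracket -> illegal
(2,5): flips 1 -> legal
(3,1): no bracket -> illegal
(3,5): flips 2 -> legal
(4,5): flips 2 -> legal
(5,1): flips 1 -> legal
(5,4): no bracket -> illegal
W mobility = 8

Answer: B=6 W=8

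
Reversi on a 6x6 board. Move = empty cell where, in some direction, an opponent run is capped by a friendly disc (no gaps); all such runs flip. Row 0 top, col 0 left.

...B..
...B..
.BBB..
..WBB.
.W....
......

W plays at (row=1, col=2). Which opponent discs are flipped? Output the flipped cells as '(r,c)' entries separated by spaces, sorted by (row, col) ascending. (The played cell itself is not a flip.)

Answer: (2,2)

Derivation:
Dir NW: first cell '.' (not opp) -> no flip
Dir N: first cell '.' (not opp) -> no flip
Dir NE: opp run (0,3), next=edge -> no flip
Dir W: first cell '.' (not opp) -> no flip
Dir E: opp run (1,3), next='.' -> no flip
Dir SW: opp run (2,1), next='.' -> no flip
Dir S: opp run (2,2) capped by W -> flip
Dir SE: opp run (2,3) (3,4), next='.' -> no flip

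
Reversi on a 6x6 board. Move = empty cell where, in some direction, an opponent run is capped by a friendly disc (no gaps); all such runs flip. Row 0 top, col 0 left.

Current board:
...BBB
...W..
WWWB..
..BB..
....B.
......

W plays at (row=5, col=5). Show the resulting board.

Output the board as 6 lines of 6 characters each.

Answer: ...BBB
...W..
WWWB..
..BW..
....W.
.....W

Derivation:
Place W at (5,5); scan 8 dirs for brackets.
Dir NW: opp run (4,4) (3,3) capped by W -> flip
Dir N: first cell '.' (not opp) -> no flip
Dir NE: edge -> no flip
Dir W: first cell '.' (not opp) -> no flip
Dir E: edge -> no flip
Dir SW: edge -> no flip
Dir S: edge -> no flip
Dir SE: edge -> no flip
All flips: (3,3) (4,4)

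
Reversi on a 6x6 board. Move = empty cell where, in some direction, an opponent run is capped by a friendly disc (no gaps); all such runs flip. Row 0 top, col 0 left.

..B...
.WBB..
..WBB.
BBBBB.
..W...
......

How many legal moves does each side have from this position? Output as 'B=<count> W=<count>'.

Answer: B=7 W=7

Derivation:
-- B to move --
(0,0): flips 2 -> legal
(0,1): no bracket -> illegal
(1,0): flips 1 -> legal
(2,0): flips 1 -> legal
(2,1): flips 1 -> legal
(4,1): no bracket -> illegal
(4,3): no bracket -> illegal
(5,1): flips 1 -> legal
(5,2): flips 1 -> legal
(5,3): flips 1 -> legal
B mobility = 7
-- W to move --
(0,1): no bracket -> illegal
(0,3): no bracket -> illegal
(0,4): flips 1 -> legal
(1,4): flips 2 -> legal
(1,5): flips 2 -> legal
(2,0): flips 1 -> legal
(2,1): no bracket -> illegal
(2,5): flips 2 -> legal
(3,5): no bracket -> illegal
(4,0): flips 1 -> legal
(4,1): no bracket -> illegal
(4,3): no bracket -> illegal
(4,4): flips 1 -> legal
(4,5): no bracket -> illegal
W mobility = 7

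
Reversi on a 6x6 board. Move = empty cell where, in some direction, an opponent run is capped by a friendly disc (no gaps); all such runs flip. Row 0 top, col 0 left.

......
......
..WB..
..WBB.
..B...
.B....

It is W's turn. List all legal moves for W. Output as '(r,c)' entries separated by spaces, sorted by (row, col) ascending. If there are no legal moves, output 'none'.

Answer: (1,4) (2,4) (3,5) (4,4) (5,2)

Derivation:
(1,2): no bracket -> illegal
(1,3): no bracket -> illegal
(1,4): flips 1 -> legal
(2,4): flips 1 -> legal
(2,5): no bracket -> illegal
(3,1): no bracket -> illegal
(3,5): flips 2 -> legal
(4,0): no bracket -> illegal
(4,1): no bracket -> illegal
(4,3): no bracket -> illegal
(4,4): flips 1 -> legal
(4,5): no bracket -> illegal
(5,0): no bracket -> illegal
(5,2): flips 1 -> legal
(5,3): no bracket -> illegal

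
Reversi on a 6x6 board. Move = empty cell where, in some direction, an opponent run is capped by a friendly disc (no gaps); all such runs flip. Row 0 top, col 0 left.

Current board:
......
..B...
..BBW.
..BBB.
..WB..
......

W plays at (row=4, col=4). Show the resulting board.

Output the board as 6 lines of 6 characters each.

Place W at (4,4); scan 8 dirs for brackets.
Dir NW: opp run (3,3) (2,2), next='.' -> no flip
Dir N: opp run (3,4) capped by W -> flip
Dir NE: first cell '.' (not opp) -> no flip
Dir W: opp run (4,3) capped by W -> flip
Dir E: first cell '.' (not opp) -> no flip
Dir SW: first cell '.' (not opp) -> no flip
Dir S: first cell '.' (not opp) -> no flip
Dir SE: first cell '.' (not opp) -> no flip
All flips: (3,4) (4,3)

Answer: ......
..B...
..BBW.
..BBW.
..WWW.
......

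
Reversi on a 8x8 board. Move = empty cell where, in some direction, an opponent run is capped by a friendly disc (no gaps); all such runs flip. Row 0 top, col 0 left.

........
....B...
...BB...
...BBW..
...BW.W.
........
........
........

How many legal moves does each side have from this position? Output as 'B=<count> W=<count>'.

-- B to move --
(2,5): no bracket -> illegal
(2,6): no bracket -> illegal
(3,6): flips 1 -> legal
(3,7): no bracket -> illegal
(4,5): flips 1 -> legal
(4,7): no bracket -> illegal
(5,3): no bracket -> illegal
(5,4): flips 1 -> legal
(5,5): flips 1 -> legal
(5,6): no bracket -> illegal
(5,7): flips 2 -> legal
B mobility = 5
-- W to move --
(0,3): no bracket -> illegal
(0,4): flips 3 -> legal
(0,5): no bracket -> illegal
(1,2): no bracket -> illegal
(1,3): flips 1 -> legal
(1,5): no bracket -> illegal
(2,2): flips 1 -> legal
(2,5): no bracket -> illegal
(3,2): flips 2 -> legal
(4,2): flips 1 -> legal
(4,5): no bracket -> illegal
(5,2): no bracket -> illegal
(5,3): no bracket -> illegal
(5,4): no bracket -> illegal
W mobility = 5

Answer: B=5 W=5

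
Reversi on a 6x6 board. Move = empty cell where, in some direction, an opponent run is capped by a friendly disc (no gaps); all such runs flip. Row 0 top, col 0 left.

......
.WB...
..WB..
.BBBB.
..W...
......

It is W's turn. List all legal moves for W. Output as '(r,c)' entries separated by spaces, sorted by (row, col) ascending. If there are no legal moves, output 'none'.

(0,1): no bracket -> illegal
(0,2): flips 1 -> legal
(0,3): no bracket -> illegal
(1,3): flips 1 -> legal
(1,4): no bracket -> illegal
(2,0): flips 1 -> legal
(2,1): no bracket -> illegal
(2,4): flips 2 -> legal
(2,5): no bracket -> illegal
(3,0): no bracket -> illegal
(3,5): no bracket -> illegal
(4,0): flips 1 -> legal
(4,1): no bracket -> illegal
(4,3): no bracket -> illegal
(4,4): flips 1 -> legal
(4,5): no bracket -> illegal

Answer: (0,2) (1,3) (2,0) (2,4) (4,0) (4,4)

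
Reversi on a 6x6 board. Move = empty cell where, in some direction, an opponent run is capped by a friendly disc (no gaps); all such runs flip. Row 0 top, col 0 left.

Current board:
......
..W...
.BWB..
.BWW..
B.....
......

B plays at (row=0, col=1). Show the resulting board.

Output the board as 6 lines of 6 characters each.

Place B at (0,1); scan 8 dirs for brackets.
Dir NW: edge -> no flip
Dir N: edge -> no flip
Dir NE: edge -> no flip
Dir W: first cell '.' (not opp) -> no flip
Dir E: first cell '.' (not opp) -> no flip
Dir SW: first cell '.' (not opp) -> no flip
Dir S: first cell '.' (not opp) -> no flip
Dir SE: opp run (1,2) capped by B -> flip
All flips: (1,2)

Answer: .B....
..B...
.BWB..
.BWW..
B.....
......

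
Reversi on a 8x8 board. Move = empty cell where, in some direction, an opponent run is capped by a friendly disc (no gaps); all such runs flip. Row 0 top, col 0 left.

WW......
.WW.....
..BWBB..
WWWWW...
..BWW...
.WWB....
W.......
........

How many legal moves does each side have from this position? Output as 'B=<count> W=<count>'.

-- B to move --
(0,2): flips 1 -> legal
(0,3): no bracket -> illegal
(1,0): no bracket -> illegal
(1,3): flips 3 -> legal
(1,4): no bracket -> illegal
(2,0): flips 1 -> legal
(2,1): no bracket -> illegal
(3,5): flips 1 -> legal
(4,0): flips 1 -> legal
(4,1): no bracket -> illegal
(4,5): flips 2 -> legal
(5,0): flips 2 -> legal
(5,4): flips 2 -> legal
(5,5): flips 2 -> legal
(6,1): flips 3 -> legal
(6,2): flips 1 -> legal
(6,3): no bracket -> illegal
(7,0): no bracket -> illegal
(7,1): no bracket -> illegal
B mobility = 11
-- W to move --
(1,3): flips 1 -> legal
(1,4): flips 1 -> legal
(1,5): flips 1 -> legal
(1,6): flips 1 -> legal
(2,1): flips 1 -> legal
(2,6): flips 2 -> legal
(3,5): no bracket -> illegal
(3,6): no bracket -> illegal
(4,1): flips 1 -> legal
(5,4): flips 1 -> legal
(6,2): flips 1 -> legal
(6,3): flips 1 -> legal
(6,4): flips 2 -> legal
W mobility = 11

Answer: B=11 W=11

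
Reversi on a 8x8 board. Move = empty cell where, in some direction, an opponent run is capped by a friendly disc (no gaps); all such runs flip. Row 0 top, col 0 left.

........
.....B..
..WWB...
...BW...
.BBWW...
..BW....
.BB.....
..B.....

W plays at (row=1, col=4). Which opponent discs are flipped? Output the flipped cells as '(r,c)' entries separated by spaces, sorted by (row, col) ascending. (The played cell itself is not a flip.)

Dir NW: first cell '.' (not opp) -> no flip
Dir N: first cell '.' (not opp) -> no flip
Dir NE: first cell '.' (not opp) -> no flip
Dir W: first cell '.' (not opp) -> no flip
Dir E: opp run (1,5), next='.' -> no flip
Dir SW: first cell 'W' (not opp) -> no flip
Dir S: opp run (2,4) capped by W -> flip
Dir SE: first cell '.' (not opp) -> no flip

Answer: (2,4)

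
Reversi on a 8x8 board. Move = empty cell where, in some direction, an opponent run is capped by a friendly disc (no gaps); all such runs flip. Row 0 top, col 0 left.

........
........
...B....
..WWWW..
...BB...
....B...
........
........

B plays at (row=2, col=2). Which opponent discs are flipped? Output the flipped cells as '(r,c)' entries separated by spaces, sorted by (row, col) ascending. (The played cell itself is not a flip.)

Answer: (3,3)

Derivation:
Dir NW: first cell '.' (not opp) -> no flip
Dir N: first cell '.' (not opp) -> no flip
Dir NE: first cell '.' (not opp) -> no flip
Dir W: first cell '.' (not opp) -> no flip
Dir E: first cell 'B' (not opp) -> no flip
Dir SW: first cell '.' (not opp) -> no flip
Dir S: opp run (3,2), next='.' -> no flip
Dir SE: opp run (3,3) capped by B -> flip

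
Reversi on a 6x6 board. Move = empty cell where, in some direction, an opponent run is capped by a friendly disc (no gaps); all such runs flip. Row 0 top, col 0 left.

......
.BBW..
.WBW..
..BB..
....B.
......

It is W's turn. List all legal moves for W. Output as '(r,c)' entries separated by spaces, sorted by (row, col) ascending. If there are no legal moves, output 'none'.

Answer: (0,1) (0,3) (1,0) (3,1) (4,1) (4,3)

Derivation:
(0,0): no bracket -> illegal
(0,1): flips 2 -> legal
(0,2): no bracket -> illegal
(0,3): flips 1 -> legal
(1,0): flips 2 -> legal
(2,0): no bracket -> illegal
(2,4): no bracket -> illegal
(3,1): flips 1 -> legal
(3,4): no bracket -> illegal
(3,5): no bracket -> illegal
(4,1): flips 1 -> legal
(4,2): no bracket -> illegal
(4,3): flips 2 -> legal
(4,5): no bracket -> illegal
(5,3): no bracket -> illegal
(5,4): no bracket -> illegal
(5,5): no bracket -> illegal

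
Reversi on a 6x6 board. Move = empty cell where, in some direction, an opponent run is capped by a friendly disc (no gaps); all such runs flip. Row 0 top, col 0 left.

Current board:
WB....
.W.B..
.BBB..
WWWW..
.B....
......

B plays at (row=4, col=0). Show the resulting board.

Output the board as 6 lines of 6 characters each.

Answer: WB....
.W.B..
.BBB..
WBWW..
BB....
......

Derivation:
Place B at (4,0); scan 8 dirs for brackets.
Dir NW: edge -> no flip
Dir N: opp run (3,0), next='.' -> no flip
Dir NE: opp run (3,1) capped by B -> flip
Dir W: edge -> no flip
Dir E: first cell 'B' (not opp) -> no flip
Dir SW: edge -> no flip
Dir S: first cell '.' (not opp) -> no flip
Dir SE: first cell '.' (not opp) -> no flip
All flips: (3,1)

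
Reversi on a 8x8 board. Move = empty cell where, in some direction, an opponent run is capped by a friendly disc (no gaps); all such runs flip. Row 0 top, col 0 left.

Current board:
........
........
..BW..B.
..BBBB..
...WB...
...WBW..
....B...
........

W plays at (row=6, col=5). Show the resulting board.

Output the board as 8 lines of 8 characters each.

Answer: ........
........
..BW..B.
..BBBB..
...WB...
...WWW..
....BW..
........

Derivation:
Place W at (6,5); scan 8 dirs for brackets.
Dir NW: opp run (5,4) capped by W -> flip
Dir N: first cell 'W' (not opp) -> no flip
Dir NE: first cell '.' (not opp) -> no flip
Dir W: opp run (6,4), next='.' -> no flip
Dir E: first cell '.' (not opp) -> no flip
Dir SW: first cell '.' (not opp) -> no flip
Dir S: first cell '.' (not opp) -> no flip
Dir SE: first cell '.' (not opp) -> no flip
All flips: (5,4)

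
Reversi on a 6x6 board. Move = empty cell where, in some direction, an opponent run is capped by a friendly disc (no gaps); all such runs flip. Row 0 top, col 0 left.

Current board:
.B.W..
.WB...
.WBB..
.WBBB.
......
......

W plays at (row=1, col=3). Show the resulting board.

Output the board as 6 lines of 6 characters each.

Answer: .B.W..
.WWW..
.WWB..
.WBBB.
......
......

Derivation:
Place W at (1,3); scan 8 dirs for brackets.
Dir NW: first cell '.' (not opp) -> no flip
Dir N: first cell 'W' (not opp) -> no flip
Dir NE: first cell '.' (not opp) -> no flip
Dir W: opp run (1,2) capped by W -> flip
Dir E: first cell '.' (not opp) -> no flip
Dir SW: opp run (2,2) capped by W -> flip
Dir S: opp run (2,3) (3,3), next='.' -> no flip
Dir SE: first cell '.' (not opp) -> no flip
All flips: (1,2) (2,2)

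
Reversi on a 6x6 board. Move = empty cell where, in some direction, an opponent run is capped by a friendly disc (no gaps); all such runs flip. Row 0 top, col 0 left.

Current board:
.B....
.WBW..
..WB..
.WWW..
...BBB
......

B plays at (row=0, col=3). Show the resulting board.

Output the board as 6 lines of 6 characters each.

Place B at (0,3); scan 8 dirs for brackets.
Dir NW: edge -> no flip
Dir N: edge -> no flip
Dir NE: edge -> no flip
Dir W: first cell '.' (not opp) -> no flip
Dir E: first cell '.' (not opp) -> no flip
Dir SW: first cell 'B' (not opp) -> no flip
Dir S: opp run (1,3) capped by B -> flip
Dir SE: first cell '.' (not opp) -> no flip
All flips: (1,3)

Answer: .B.B..
.WBB..
..WB..
.WWW..
...BBB
......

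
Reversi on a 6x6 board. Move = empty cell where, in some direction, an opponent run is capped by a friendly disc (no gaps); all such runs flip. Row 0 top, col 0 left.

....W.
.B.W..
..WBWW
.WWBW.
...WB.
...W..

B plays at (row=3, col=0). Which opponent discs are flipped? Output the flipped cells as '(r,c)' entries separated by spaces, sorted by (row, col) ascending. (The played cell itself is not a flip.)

Answer: (3,1) (3,2)

Derivation:
Dir NW: edge -> no flip
Dir N: first cell '.' (not opp) -> no flip
Dir NE: first cell '.' (not opp) -> no flip
Dir W: edge -> no flip
Dir E: opp run (3,1) (3,2) capped by B -> flip
Dir SW: edge -> no flip
Dir S: first cell '.' (not opp) -> no flip
Dir SE: first cell '.' (not opp) -> no flip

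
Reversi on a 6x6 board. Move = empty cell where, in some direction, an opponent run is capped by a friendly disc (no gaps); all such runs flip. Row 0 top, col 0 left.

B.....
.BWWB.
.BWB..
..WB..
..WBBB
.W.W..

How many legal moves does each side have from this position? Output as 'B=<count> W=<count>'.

-- B to move --
(0,1): flips 1 -> legal
(0,2): no bracket -> illegal
(0,3): flips 2 -> legal
(0,4): no bracket -> illegal
(2,4): no bracket -> illegal
(3,1): flips 1 -> legal
(4,0): no bracket -> illegal
(4,1): flips 2 -> legal
(5,0): no bracket -> illegal
(5,2): no bracket -> illegal
(5,4): no bracket -> illegal
B mobility = 4
-- W to move --
(0,1): no bracket -> illegal
(0,2): no bracket -> illegal
(0,3): no bracket -> illegal
(0,4): no bracket -> illegal
(0,5): flips 2 -> legal
(1,0): flips 2 -> legal
(1,5): flips 1 -> legal
(2,0): flips 1 -> legal
(2,4): flips 2 -> legal
(2,5): no bracket -> illegal
(3,0): flips 1 -> legal
(3,1): no bracket -> illegal
(3,4): flips 2 -> legal
(3,5): flips 1 -> legal
(5,2): no bracket -> illegal
(5,4): flips 1 -> legal
(5,5): flips 2 -> legal
W mobility = 10

Answer: B=4 W=10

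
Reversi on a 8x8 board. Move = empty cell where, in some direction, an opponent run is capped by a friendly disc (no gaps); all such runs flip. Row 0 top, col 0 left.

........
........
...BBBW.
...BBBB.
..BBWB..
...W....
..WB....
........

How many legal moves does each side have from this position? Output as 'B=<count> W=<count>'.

-- B to move --
(1,5): no bracket -> illegal
(1,6): flips 1 -> legal
(1,7): flips 1 -> legal
(2,7): flips 1 -> legal
(3,7): no bracket -> illegal
(5,1): no bracket -> illegal
(5,2): no bracket -> illegal
(5,4): flips 1 -> legal
(5,5): flips 1 -> legal
(6,1): flips 1 -> legal
(6,4): flips 1 -> legal
(7,1): flips 3 -> legal
(7,2): no bracket -> illegal
(7,3): no bracket -> illegal
B mobility = 8
-- W to move --
(1,2): no bracket -> illegal
(1,3): flips 3 -> legal
(1,4): flips 2 -> legal
(1,5): no bracket -> illegal
(1,6): no bracket -> illegal
(2,2): flips 4 -> legal
(2,7): no bracket -> illegal
(3,1): flips 1 -> legal
(3,2): no bracket -> illegal
(3,7): no bracket -> illegal
(4,1): flips 2 -> legal
(4,6): flips 2 -> legal
(4,7): no bracket -> illegal
(5,1): no bracket -> illegal
(5,2): no bracket -> illegal
(5,4): no bracket -> illegal
(5,5): no bracket -> illegal
(5,6): no bracket -> illegal
(6,4): flips 1 -> legal
(7,2): no bracket -> illegal
(7,3): flips 1 -> legal
(7,4): no bracket -> illegal
W mobility = 8

Answer: B=8 W=8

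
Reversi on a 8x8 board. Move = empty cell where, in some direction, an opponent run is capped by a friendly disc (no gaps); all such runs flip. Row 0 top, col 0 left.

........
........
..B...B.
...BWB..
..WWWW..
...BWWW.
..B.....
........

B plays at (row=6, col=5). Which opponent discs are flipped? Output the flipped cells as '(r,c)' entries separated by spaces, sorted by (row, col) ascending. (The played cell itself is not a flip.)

Answer: (4,5) (5,5)

Derivation:
Dir NW: opp run (5,4) (4,3), next='.' -> no flip
Dir N: opp run (5,5) (4,5) capped by B -> flip
Dir NE: opp run (5,6), next='.' -> no flip
Dir W: first cell '.' (not opp) -> no flip
Dir E: first cell '.' (not opp) -> no flip
Dir SW: first cell '.' (not opp) -> no flip
Dir S: first cell '.' (not opp) -> no flip
Dir SE: first cell '.' (not opp) -> no flip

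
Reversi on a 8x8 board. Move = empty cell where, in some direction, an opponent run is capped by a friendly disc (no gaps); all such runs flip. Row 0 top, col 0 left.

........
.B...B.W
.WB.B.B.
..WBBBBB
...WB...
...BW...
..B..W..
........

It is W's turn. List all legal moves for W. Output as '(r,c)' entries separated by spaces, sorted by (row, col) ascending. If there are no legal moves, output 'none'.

(0,0): no bracket -> illegal
(0,1): flips 1 -> legal
(0,2): no bracket -> illegal
(0,4): no bracket -> illegal
(0,5): no bracket -> illegal
(0,6): no bracket -> illegal
(1,0): no bracket -> illegal
(1,2): flips 1 -> legal
(1,3): no bracket -> illegal
(1,4): flips 3 -> legal
(1,6): no bracket -> illegal
(2,0): no bracket -> illegal
(2,3): flips 2 -> legal
(2,5): flips 1 -> legal
(2,7): no bracket -> illegal
(3,1): no bracket -> illegal
(4,2): no bracket -> illegal
(4,5): flips 1 -> legal
(4,6): no bracket -> illegal
(4,7): no bracket -> illegal
(5,1): no bracket -> illegal
(5,2): flips 1 -> legal
(5,5): no bracket -> illegal
(6,1): no bracket -> illegal
(6,3): flips 1 -> legal
(6,4): no bracket -> illegal
(7,1): flips 5 -> legal
(7,2): no bracket -> illegal
(7,3): no bracket -> illegal

Answer: (0,1) (1,2) (1,4) (2,3) (2,5) (4,5) (5,2) (6,3) (7,1)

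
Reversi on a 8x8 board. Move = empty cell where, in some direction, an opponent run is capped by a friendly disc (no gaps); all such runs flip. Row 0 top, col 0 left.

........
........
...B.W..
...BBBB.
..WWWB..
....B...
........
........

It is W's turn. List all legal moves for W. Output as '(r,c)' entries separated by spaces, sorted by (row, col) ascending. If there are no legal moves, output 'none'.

(1,2): no bracket -> illegal
(1,3): flips 2 -> legal
(1,4): no bracket -> illegal
(2,2): flips 1 -> legal
(2,4): flips 2 -> legal
(2,6): flips 1 -> legal
(2,7): no bracket -> illegal
(3,2): no bracket -> illegal
(3,7): no bracket -> illegal
(4,6): flips 1 -> legal
(4,7): flips 1 -> legal
(5,3): no bracket -> illegal
(5,5): flips 2 -> legal
(5,6): no bracket -> illegal
(6,3): no bracket -> illegal
(6,4): flips 1 -> legal
(6,5): flips 1 -> legal

Answer: (1,3) (2,2) (2,4) (2,6) (4,6) (4,7) (5,5) (6,4) (6,5)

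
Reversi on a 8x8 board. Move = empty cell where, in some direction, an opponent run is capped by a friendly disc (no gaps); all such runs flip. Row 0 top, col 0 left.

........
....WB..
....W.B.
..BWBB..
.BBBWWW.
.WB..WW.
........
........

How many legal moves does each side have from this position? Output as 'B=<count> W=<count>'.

-- B to move --
(0,3): no bracket -> illegal
(0,4): flips 2 -> legal
(0,5): no bracket -> illegal
(1,3): flips 2 -> legal
(2,2): no bracket -> illegal
(2,3): flips 1 -> legal
(2,5): no bracket -> illegal
(3,6): no bracket -> illegal
(3,7): no bracket -> illegal
(4,0): no bracket -> illegal
(4,7): flips 3 -> legal
(5,0): flips 1 -> legal
(5,3): flips 1 -> legal
(5,4): flips 1 -> legal
(5,7): flips 1 -> legal
(6,0): flips 1 -> legal
(6,1): flips 1 -> legal
(6,2): no bracket -> illegal
(6,4): no bracket -> illegal
(6,5): flips 2 -> legal
(6,6): no bracket -> illegal
(6,7): flips 2 -> legal
B mobility = 12
-- W to move --
(0,4): no bracket -> illegal
(0,5): no bracket -> illegal
(0,6): flips 1 -> legal
(1,6): flips 1 -> legal
(1,7): flips 2 -> legal
(2,1): no bracket -> illegal
(2,2): no bracket -> illegal
(2,3): flips 1 -> legal
(2,5): flips 1 -> legal
(2,7): no bracket -> illegal
(3,0): no bracket -> illegal
(3,1): flips 2 -> legal
(3,6): flips 2 -> legal
(3,7): no bracket -> illegal
(4,0): flips 3 -> legal
(5,0): no bracket -> illegal
(5,3): flips 2 -> legal
(5,4): no bracket -> illegal
(6,1): no bracket -> illegal
(6,2): no bracket -> illegal
(6,3): no bracket -> illegal
W mobility = 9

Answer: B=12 W=9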